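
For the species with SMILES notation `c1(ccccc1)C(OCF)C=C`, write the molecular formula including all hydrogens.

C10H11FO

Heavy atoms from the SMILES: 10 C, 1 F, 1 O.
Implicit hydrogens by atom environment:
  5 × C (aromatic): 1 H each → 5
  2 × C: 2 H each → 4
  2 × C: 1 H each → 2
  1 × C (aromatic): no H
  1 × F: no H
  1 × O: no H
  Total hydrogens = 11.
Molecular formula: C10H11FO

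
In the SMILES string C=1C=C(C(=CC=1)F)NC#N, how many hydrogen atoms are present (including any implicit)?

5

Hydrogens are implicit in SMILES; fill each atom to its normal valence:
  4 × C (aromatic): 1 H each → 4
  2 × C (aromatic): no H
  1 × C: no H
  1 × F: no H
  1 × N: 1 H
  1 × N: no H
  Total hydrogens = 5.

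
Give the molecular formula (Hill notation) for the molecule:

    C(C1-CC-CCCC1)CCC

C11H22

Heavy atoms from the SMILES: 11 C.
Implicit hydrogens by atom environment:
  9 × C: 2 H each → 18
  1 × C: 3 H
  1 × C: 1 H
  Total hydrogens = 22.
Molecular formula: C11H22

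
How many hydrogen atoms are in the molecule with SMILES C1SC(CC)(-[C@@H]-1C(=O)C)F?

Hydrogens are implicit in SMILES; fill each atom to its normal valence:
  2 × C: 3 H each → 6
  2 × C: 2 H each → 4
  2 × C: no H
  1 × C: 1 H
  1 × F: no H
  1 × O: no H
  1 × S: no H
  Total hydrogens = 11.

11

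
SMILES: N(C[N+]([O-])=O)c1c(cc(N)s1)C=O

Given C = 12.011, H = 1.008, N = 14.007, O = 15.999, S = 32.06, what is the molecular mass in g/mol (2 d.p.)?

Molecular formula: C6H7N3O3S.
M = 6×12.011 + 7×1.008 + 3×14.007 + 3×15.999 + 1×32.06 = 201.20 g/mol.

201.20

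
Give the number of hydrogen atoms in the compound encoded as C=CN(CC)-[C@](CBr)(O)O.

Hydrogens are implicit in SMILES; fill each atom to its normal valence:
  3 × C: 2 H each → 6
  2 × O: 1 H each → 2
  1 × Br: no H
  1 × C: 3 H
  1 × C: 1 H
  1 × C: no H
  1 × N: no H
  Total hydrogens = 12.

12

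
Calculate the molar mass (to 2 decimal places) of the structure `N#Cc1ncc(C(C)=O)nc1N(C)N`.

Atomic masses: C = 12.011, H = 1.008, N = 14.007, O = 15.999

Molecular formula: C8H9N5O.
M = 8×12.011 + 9×1.008 + 5×14.007 + 1×15.999 = 191.19 g/mol.

191.19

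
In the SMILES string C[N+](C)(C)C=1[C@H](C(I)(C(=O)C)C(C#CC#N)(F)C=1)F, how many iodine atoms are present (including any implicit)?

The symbol for iodine appears 1 time in the SMILES.

1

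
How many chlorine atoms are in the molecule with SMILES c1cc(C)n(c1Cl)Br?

The symbol for chlorine appears 1 time in the SMILES.

1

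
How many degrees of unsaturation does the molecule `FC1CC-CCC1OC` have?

1

Molecular formula from the SMILES: C7H13FO.
DoU = (2C + 2 + N − H − X)/2 = (2·7 + 2 + 0 − 13 − 1)/2 = 2/2 = 1.
(Structurally: 1 ring(s) + 0 π bond(s) = 1.)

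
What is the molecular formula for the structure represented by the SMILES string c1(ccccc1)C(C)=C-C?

Heavy atoms from the SMILES: 10 C.
Implicit hydrogens by atom environment:
  5 × C (aromatic): 1 H each → 5
  2 × C: 3 H each → 6
  1 × C: 1 H
  1 × C: no H
  1 × C (aromatic): no H
  Total hydrogens = 12.
Molecular formula: C10H12

C10H12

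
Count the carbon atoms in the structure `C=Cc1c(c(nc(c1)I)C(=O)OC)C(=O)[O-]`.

The symbol for carbon appears 10 times in the SMILES. Lowercase c denotes aromatic carbon and counts toward C.

10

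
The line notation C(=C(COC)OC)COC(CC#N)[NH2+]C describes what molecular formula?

C10H19N2O3+

Heavy atoms from the SMILES: 10 C, 2 N, 3 O.
Implicit hydrogens by atom environment:
  3 × C: 3 H each → 9
  3 × C: 2 H each → 6
  3 × O: no H
  2 × C: 1 H each → 2
  2 × C: no H
  1 × N (charge +1): 2 H
  1 × N: no H
  Total hydrogens = 19.
Net charge +1.
Molecular formula: C10H19N2O3+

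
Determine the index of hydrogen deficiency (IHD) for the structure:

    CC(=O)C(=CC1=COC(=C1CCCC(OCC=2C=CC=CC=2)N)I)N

9

Molecular formula from the SMILES: C19H23IN2O3.
DoU = (2C + 2 + N − H − X)/2 = (2·19 + 2 + 2 − 23 − 1)/2 = 18/2 = 9.
(Structurally: 2 ring(s) + 7 π bond(s) = 9.)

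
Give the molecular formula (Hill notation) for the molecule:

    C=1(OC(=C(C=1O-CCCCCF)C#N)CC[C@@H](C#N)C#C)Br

Heavy atoms from the SMILES: 1 Br, 16 C, 1 F, 2 N, 2 O.
Implicit hydrogens by atom environment:
  7 × C: 2 H each → 14
  4 × C (aromatic): no H
  3 × C: no H
  2 × C: 1 H each → 2
  2 × N: no H
  1 × Br: no H
  1 × F: no H
  1 × O (aromatic): no H
  1 × O: no H
  Total hydrogens = 16.
Molecular formula: C16H16BrFN2O2

C16H16BrFN2O2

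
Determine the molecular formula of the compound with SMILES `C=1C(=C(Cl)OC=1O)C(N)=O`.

C5H4ClNO3

Heavy atoms from the SMILES: 5 C, 1 Cl, 1 N, 3 O.
Implicit hydrogens by atom environment:
  3 × C (aromatic): no H
  1 × C (aromatic): 1 H
  1 × C: no H
  1 × Cl: no H
  1 × N: 2 H
  1 × O: 1 H
  1 × O (aromatic): no H
  1 × O: no H
  Total hydrogens = 4.
Molecular formula: C5H4ClNO3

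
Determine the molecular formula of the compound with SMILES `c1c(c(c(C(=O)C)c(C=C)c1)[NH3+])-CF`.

C11H13FNO+

Heavy atoms from the SMILES: 11 C, 1 F, 1 N, 1 O.
Implicit hydrogens by atom environment:
  4 × C (aromatic): no H
  2 × C: 2 H each → 4
  2 × C (aromatic): 1 H each → 2
  1 × C: 3 H
  1 × C: 1 H
  1 × C: no H
  1 × F: no H
  1 × N (charge +1): 3 H
  1 × O: no H
  Total hydrogens = 13.
Net charge +1.
Molecular formula: C11H13FNO+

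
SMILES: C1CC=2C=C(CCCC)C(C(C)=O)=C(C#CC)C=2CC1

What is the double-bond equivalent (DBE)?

Molecular formula from the SMILES: C19H24O.
DoU = (2C + 2 + N − H − X)/2 = (2·19 + 2 + 0 − 24 − 0)/2 = 16/2 = 8.
(Structurally: 2 ring(s) + 6 π bond(s) = 8.)

8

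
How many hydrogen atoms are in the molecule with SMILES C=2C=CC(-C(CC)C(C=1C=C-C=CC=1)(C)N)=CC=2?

21

Hydrogens are implicit in SMILES; fill each atom to its normal valence:
  10 × C (aromatic): 1 H each → 10
  2 × C: 3 H each → 6
  2 × C (aromatic): no H
  1 × C: 2 H
  1 × C: 1 H
  1 × C: no H
  1 × N: 2 H
  Total hydrogens = 21.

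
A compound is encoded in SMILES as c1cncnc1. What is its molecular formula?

C4H4N2

Heavy atoms from the SMILES: 4 C, 2 N.
Implicit hydrogens by atom environment:
  4 × C (aromatic): 1 H each → 4
  2 × N (aromatic): no H
  Total hydrogens = 4.
Molecular formula: C4H4N2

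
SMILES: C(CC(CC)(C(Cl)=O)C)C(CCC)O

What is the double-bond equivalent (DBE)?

1

Molecular formula from the SMILES: C11H21ClO2.
DoU = (2C + 2 + N − H − X)/2 = (2·11 + 2 + 0 − 21 − 1)/2 = 2/2 = 1.
(Structurally: 0 ring(s) + 1 π bond(s) = 1.)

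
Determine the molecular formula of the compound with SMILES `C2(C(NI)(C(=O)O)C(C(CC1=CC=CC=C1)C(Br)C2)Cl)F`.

C14H15BrClFINO2

Heavy atoms from the SMILES: 1 Br, 14 C, 1 Cl, 1 F, 1 I, 1 N, 2 O.
Implicit hydrogens by atom environment:
  5 × C (aromatic): 1 H each → 5
  4 × C: 1 H each → 4
  2 × C: 2 H each → 4
  2 × C: no H
  1 × Br: no H
  1 × C (aromatic): no H
  1 × Cl: no H
  1 × F: no H
  1 × I: no H
  1 × N: 1 H
  1 × O: 1 H
  1 × O: no H
  Total hydrogens = 15.
Molecular formula: C14H15BrClFINO2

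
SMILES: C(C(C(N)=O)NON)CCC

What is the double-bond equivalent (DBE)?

Molecular formula from the SMILES: C6H15N3O2.
DoU = (2C + 2 + N − H − X)/2 = (2·6 + 2 + 3 − 15 − 0)/2 = 2/2 = 1.
(Structurally: 0 ring(s) + 1 π bond(s) = 1.)

1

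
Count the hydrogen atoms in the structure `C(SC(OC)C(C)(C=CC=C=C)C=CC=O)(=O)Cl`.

Hydrogens are implicit in SMILES; fill each atom to its normal valence:
  7 × C: 1 H each → 7
  3 × C: no H
  3 × O: no H
  2 × C: 3 H each → 6
  1 × C: 2 H
  1 × Cl: no H
  1 × S: no H
  Total hydrogens = 15.

15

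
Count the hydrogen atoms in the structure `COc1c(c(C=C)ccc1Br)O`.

9

Hydrogens are implicit in SMILES; fill each atom to its normal valence:
  4 × C (aromatic): no H
  2 × C (aromatic): 1 H each → 2
  1 × Br: no H
  1 × C: 3 H
  1 × C: 2 H
  1 × C: 1 H
  1 × O: 1 H
  1 × O: no H
  Total hydrogens = 9.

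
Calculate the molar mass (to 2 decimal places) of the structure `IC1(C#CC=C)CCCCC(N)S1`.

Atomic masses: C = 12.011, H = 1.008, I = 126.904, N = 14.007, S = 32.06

Molecular formula: C10H14INS.
M = 10×12.011 + 14×1.008 + 1×126.904 + 1×14.007 + 1×32.06 = 307.19 g/mol.

307.19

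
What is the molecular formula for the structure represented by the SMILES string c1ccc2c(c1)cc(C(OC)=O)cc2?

Heavy atoms from the SMILES: 12 C, 2 O.
Implicit hydrogens by atom environment:
  7 × C (aromatic): 1 H each → 7
  3 × C (aromatic): no H
  2 × O: no H
  1 × C: 3 H
  1 × C: no H
  Total hydrogens = 10.
Molecular formula: C12H10O2

C12H10O2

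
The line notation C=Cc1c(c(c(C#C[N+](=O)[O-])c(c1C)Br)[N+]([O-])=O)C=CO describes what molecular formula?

C13H9BrN2O5

Heavy atoms from the SMILES: 1 Br, 13 C, 2 N, 5 O.
Implicit hydrogens by atom environment:
  6 × C (aromatic): no H
  3 × C: 1 H each → 3
  2 × C: no H
  2 × N (charge +1): no H
  2 × O: no H
  2 × O (charge -1): no H
  1 × Br: no H
  1 × C: 3 H
  1 × C: 2 H
  1 × O: 1 H
  Total hydrogens = 9.
Molecular formula: C13H9BrN2O5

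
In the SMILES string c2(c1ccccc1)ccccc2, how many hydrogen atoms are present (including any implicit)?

10

Hydrogens are implicit in SMILES; fill each atom to its normal valence:
  10 × C (aromatic): 1 H each → 10
  2 × C (aromatic): no H
  Total hydrogens = 10.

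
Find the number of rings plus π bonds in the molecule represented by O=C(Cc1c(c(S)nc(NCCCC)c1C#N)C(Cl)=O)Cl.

8

Molecular formula from the SMILES: C13H13Cl2N3O2S.
DoU = (2C + 2 + N − H − X)/2 = (2·13 + 2 + 3 − 13 − 2)/2 = 16/2 = 8.
(Structurally: 1 ring(s) + 7 π bond(s) = 8.)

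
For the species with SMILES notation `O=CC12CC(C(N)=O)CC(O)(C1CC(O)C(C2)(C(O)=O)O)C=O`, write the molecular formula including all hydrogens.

Heavy atoms from the SMILES: 14 C, 1 N, 8 O.
Implicit hydrogens by atom environment:
  5 × C: 1 H each → 5
  5 × C: no H
  4 × C: 2 H each → 8
  4 × O: 1 H each → 4
  4 × O: no H
  1 × N: 2 H
  Total hydrogens = 19.
Molecular formula: C14H19NO8

C14H19NO8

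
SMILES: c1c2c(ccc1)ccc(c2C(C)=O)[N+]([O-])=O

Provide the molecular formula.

Heavy atoms from the SMILES: 12 C, 1 N, 3 O.
Implicit hydrogens by atom environment:
  6 × C (aromatic): 1 H each → 6
  4 × C (aromatic): no H
  2 × O: no H
  1 × C: 3 H
  1 × C: no H
  1 × N (charge +1): no H
  1 × O (charge -1): no H
  Total hydrogens = 9.
Molecular formula: C12H9NO3

C12H9NO3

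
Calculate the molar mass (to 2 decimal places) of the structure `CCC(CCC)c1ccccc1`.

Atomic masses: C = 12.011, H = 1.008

162.28

Molecular formula: C12H18.
M = 12×12.011 + 18×1.008 = 162.28 g/mol.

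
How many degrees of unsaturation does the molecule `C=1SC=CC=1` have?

3

Molecular formula from the SMILES: C4H4S.
DoU = (2C + 2 + N − H − X)/2 = (2·4 + 2 + 0 − 4 − 0)/2 = 6/2 = 3.
(Structurally: 1 ring(s) + 2 π bond(s) = 3.)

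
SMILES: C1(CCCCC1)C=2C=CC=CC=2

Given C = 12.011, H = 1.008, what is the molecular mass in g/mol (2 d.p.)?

Molecular formula: C12H16.
M = 12×12.011 + 16×1.008 = 160.26 g/mol.

160.26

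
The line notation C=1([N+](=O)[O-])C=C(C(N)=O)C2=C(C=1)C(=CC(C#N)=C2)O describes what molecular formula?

C12H7N3O4

Heavy atoms from the SMILES: 12 C, 3 N, 4 O.
Implicit hydrogens by atom environment:
  6 × C (aromatic): no H
  4 × C (aromatic): 1 H each → 4
  2 × C: no H
  2 × O: no H
  1 × N: 2 H
  1 × N: no H
  1 × N (charge +1): no H
  1 × O: 1 H
  1 × O (charge -1): no H
  Total hydrogens = 7.
Molecular formula: C12H7N3O4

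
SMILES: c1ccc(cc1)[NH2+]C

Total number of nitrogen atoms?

The symbol for nitrogen appears 1 time in the SMILES.

1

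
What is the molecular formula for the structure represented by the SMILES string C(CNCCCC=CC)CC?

C10H21N

Heavy atoms from the SMILES: 10 C, 1 N.
Implicit hydrogens by atom environment:
  6 × C: 2 H each → 12
  2 × C: 3 H each → 6
  2 × C: 1 H each → 2
  1 × N: 1 H
  Total hydrogens = 21.
Molecular formula: C10H21N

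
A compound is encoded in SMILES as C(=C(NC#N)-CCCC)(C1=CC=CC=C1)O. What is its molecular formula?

C13H16N2O

Heavy atoms from the SMILES: 13 C, 2 N, 1 O.
Implicit hydrogens by atom environment:
  5 × C (aromatic): 1 H each → 5
  3 × C: 2 H each → 6
  3 × C: no H
  1 × C: 3 H
  1 × C (aromatic): no H
  1 × N: 1 H
  1 × N: no H
  1 × O: 1 H
  Total hydrogens = 16.
Molecular formula: C13H16N2O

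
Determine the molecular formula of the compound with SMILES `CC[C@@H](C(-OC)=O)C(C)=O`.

C7H12O3

Heavy atoms from the SMILES: 7 C, 3 O.
Implicit hydrogens by atom environment:
  3 × C: 3 H each → 9
  3 × O: no H
  2 × C: no H
  1 × C: 2 H
  1 × C: 1 H
  Total hydrogens = 12.
Molecular formula: C7H12O3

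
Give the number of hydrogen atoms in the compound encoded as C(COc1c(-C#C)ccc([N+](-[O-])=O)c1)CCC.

15

Hydrogens are implicit in SMILES; fill each atom to its normal valence:
  4 × C: 2 H each → 8
  3 × C (aromatic): 1 H each → 3
  3 × C (aromatic): no H
  2 × O: no H
  1 × C: 3 H
  1 × C: 1 H
  1 × C: no H
  1 × N (charge +1): no H
  1 × O (charge -1): no H
  Total hydrogens = 15.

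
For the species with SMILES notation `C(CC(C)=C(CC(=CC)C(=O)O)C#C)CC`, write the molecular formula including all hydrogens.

C14H20O2

Heavy atoms from the SMILES: 14 C, 2 O.
Implicit hydrogens by atom environment:
  5 × C: no H
  4 × C: 2 H each → 8
  3 × C: 3 H each → 9
  2 × C: 1 H each → 2
  1 × O: 1 H
  1 × O: no H
  Total hydrogens = 20.
Molecular formula: C14H20O2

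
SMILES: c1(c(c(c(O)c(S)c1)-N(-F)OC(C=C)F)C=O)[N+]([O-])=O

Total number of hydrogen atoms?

8

Hydrogens are implicit in SMILES; fill each atom to its normal valence:
  5 × C (aromatic): no H
  3 × C: 1 H each → 3
  3 × O: no H
  2 × F: no H
  1 × C: 2 H
  1 × C (aromatic): 1 H
  1 × N (charge +1): no H
  1 × N: no H
  1 × O: 1 H
  1 × O (charge -1): no H
  1 × S: 1 H
  Total hydrogens = 8.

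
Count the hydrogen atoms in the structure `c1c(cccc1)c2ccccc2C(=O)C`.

Hydrogens are implicit in SMILES; fill each atom to its normal valence:
  9 × C (aromatic): 1 H each → 9
  3 × C (aromatic): no H
  1 × C: 3 H
  1 × C: no H
  1 × O: no H
  Total hydrogens = 12.

12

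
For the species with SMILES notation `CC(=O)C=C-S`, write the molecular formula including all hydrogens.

C4H6OS

Heavy atoms from the SMILES: 4 C, 1 O, 1 S.
Implicit hydrogens by atom environment:
  2 × C: 1 H each → 2
  1 × C: 3 H
  1 × C: no H
  1 × O: no H
  1 × S: 1 H
  Total hydrogens = 6.
Molecular formula: C4H6OS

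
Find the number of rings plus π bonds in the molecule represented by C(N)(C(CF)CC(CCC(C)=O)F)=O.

2

Molecular formula from the SMILES: C9H15F2NO2.
DoU = (2C + 2 + N − H − X)/2 = (2·9 + 2 + 1 − 15 − 2)/2 = 4/2 = 2.
(Structurally: 0 ring(s) + 2 π bond(s) = 2.)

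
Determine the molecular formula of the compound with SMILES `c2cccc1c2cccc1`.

C10H8

Heavy atoms from the SMILES: 10 C.
Implicit hydrogens by atom environment:
  8 × C (aromatic): 1 H each → 8
  2 × C (aromatic): no H
  Total hydrogens = 8.
Molecular formula: C10H8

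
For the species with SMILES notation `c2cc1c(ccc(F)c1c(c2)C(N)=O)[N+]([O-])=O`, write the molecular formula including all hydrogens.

C11H7FN2O3

Heavy atoms from the SMILES: 11 C, 1 F, 2 N, 3 O.
Implicit hydrogens by atom environment:
  5 × C (aromatic): 1 H each → 5
  5 × C (aromatic): no H
  2 × O: no H
  1 × C: no H
  1 × F: no H
  1 × N: 2 H
  1 × N (charge +1): no H
  1 × O (charge -1): no H
  Total hydrogens = 7.
Molecular formula: C11H7FN2O3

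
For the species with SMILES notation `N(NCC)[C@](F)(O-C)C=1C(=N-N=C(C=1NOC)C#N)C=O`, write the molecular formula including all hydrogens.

Heavy atoms from the SMILES: 11 C, 1 F, 6 N, 3 O.
Implicit hydrogens by atom environment:
  4 × C (aromatic): no H
  3 × C: 3 H each → 9
  3 × N: 1 H each → 3
  3 × O: no H
  2 × C: no H
  2 × N (aromatic): no H
  1 × C: 2 H
  1 × C: 1 H
  1 × F: no H
  1 × N: no H
  Total hydrogens = 15.
Molecular formula: C11H15FN6O3

C11H15FN6O3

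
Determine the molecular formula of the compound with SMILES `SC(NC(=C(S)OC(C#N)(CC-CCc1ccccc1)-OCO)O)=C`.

Heavy atoms from the SMILES: 17 C, 2 N, 4 O, 2 S.
Implicit hydrogens by atom environment:
  6 × C: 2 H each → 12
  5 × C (aromatic): 1 H each → 5
  5 × C: no H
  2 × O: 1 H each → 2
  2 × O: no H
  2 × S: 1 H each → 2
  1 × C (aromatic): no H
  1 × N: 1 H
  1 × N: no H
  Total hydrogens = 22.
Molecular formula: C17H22N2O4S2

C17H22N2O4S2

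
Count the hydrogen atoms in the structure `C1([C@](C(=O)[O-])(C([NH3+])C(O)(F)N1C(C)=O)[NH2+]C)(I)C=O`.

Hydrogens are implicit in SMILES; fill each atom to its normal valence:
  5 × C: no H
  3 × O: no H
  2 × C: 3 H each → 6
  2 × C: 1 H each → 2
  1 × F: no H
  1 × I: no H
  1 × N (charge +1): 3 H
  1 × N (charge +1): 2 H
  1 × N: no H
  1 × O: 1 H
  1 × O (charge -1): no H
  Total hydrogens = 14.

14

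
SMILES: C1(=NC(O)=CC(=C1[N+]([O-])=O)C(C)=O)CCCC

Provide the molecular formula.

C11H14N2O4

Heavy atoms from the SMILES: 11 C, 2 N, 4 O.
Implicit hydrogens by atom environment:
  4 × C (aromatic): no H
  3 × C: 2 H each → 6
  2 × C: 3 H each → 6
  2 × O: no H
  1 × C (aromatic): 1 H
  1 × C: no H
  1 × N (aromatic): no H
  1 × N (charge +1): no H
  1 × O: 1 H
  1 × O (charge -1): no H
  Total hydrogens = 14.
Molecular formula: C11H14N2O4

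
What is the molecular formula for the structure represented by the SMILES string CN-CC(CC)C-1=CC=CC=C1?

C11H17N

Heavy atoms from the SMILES: 11 C, 1 N.
Implicit hydrogens by atom environment:
  5 × C (aromatic): 1 H each → 5
  2 × C: 3 H each → 6
  2 × C: 2 H each → 4
  1 × C: 1 H
  1 × C (aromatic): no H
  1 × N: 1 H
  Total hydrogens = 17.
Molecular formula: C11H17N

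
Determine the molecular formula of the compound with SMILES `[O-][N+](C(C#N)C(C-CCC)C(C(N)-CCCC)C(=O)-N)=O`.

Heavy atoms from the SMILES: 14 C, 4 N, 3 O.
Implicit hydrogens by atom environment:
  6 × C: 2 H each → 12
  4 × C: 1 H each → 4
  2 × C: 3 H each → 6
  2 × C: no H
  2 × N: 2 H each → 4
  2 × O: no H
  1 × N (charge +1): no H
  1 × N: no H
  1 × O (charge -1): no H
  Total hydrogens = 26.
Molecular formula: C14H26N4O3

C14H26N4O3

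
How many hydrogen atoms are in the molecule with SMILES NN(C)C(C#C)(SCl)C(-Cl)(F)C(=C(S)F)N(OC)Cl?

10

Hydrogens are implicit in SMILES; fill each atom to its normal valence:
  5 × C: no H
  3 × Cl: no H
  2 × C: 3 H each → 6
  2 × F: no H
  2 × N: no H
  1 × C: 1 H
  1 × N: 2 H
  1 × O: no H
  1 × S: 1 H
  1 × S: no H
  Total hydrogens = 10.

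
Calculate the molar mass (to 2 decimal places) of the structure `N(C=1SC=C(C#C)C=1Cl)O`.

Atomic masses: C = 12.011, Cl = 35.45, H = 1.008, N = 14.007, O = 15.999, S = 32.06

173.61

Molecular formula: C6H4ClNOS.
M = 6×12.011 + 1×35.45 + 4×1.008 + 1×14.007 + 1×15.999 + 1×32.06 = 173.61 g/mol.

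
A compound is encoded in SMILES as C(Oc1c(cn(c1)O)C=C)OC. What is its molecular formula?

Heavy atoms from the SMILES: 8 C, 1 N, 3 O.
Implicit hydrogens by atom environment:
  2 × C: 2 H each → 4
  2 × C (aromatic): 1 H each → 2
  2 × C (aromatic): no H
  2 × O: no H
  1 × C: 3 H
  1 × C: 1 H
  1 × N (aromatic): no H
  1 × O: 1 H
  Total hydrogens = 11.
Molecular formula: C8H11NO3

C8H11NO3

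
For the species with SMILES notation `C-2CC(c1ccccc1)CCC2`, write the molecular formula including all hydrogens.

Heavy atoms from the SMILES: 12 C.
Implicit hydrogens by atom environment:
  5 × C: 2 H each → 10
  5 × C (aromatic): 1 H each → 5
  1 × C: 1 H
  1 × C (aromatic): no H
  Total hydrogens = 16.
Molecular formula: C12H16

C12H16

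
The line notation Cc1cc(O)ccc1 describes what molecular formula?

Heavy atoms from the SMILES: 7 C, 1 O.
Implicit hydrogens by atom environment:
  4 × C (aromatic): 1 H each → 4
  2 × C (aromatic): no H
  1 × C: 3 H
  1 × O: 1 H
  Total hydrogens = 8.
Molecular formula: C7H8O

C7H8O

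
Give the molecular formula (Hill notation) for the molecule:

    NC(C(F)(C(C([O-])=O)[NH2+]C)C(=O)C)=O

Heavy atoms from the SMILES: 7 C, 1 F, 2 N, 4 O.
Implicit hydrogens by atom environment:
  4 × C: no H
  3 × O: no H
  2 × C: 3 H each → 6
  1 × C: 1 H
  1 × F: no H
  1 × N: 2 H
  1 × N (charge +1): 2 H
  1 × O (charge -1): no H
  Total hydrogens = 11.
Molecular formula: C7H11FN2O4

C7H11FN2O4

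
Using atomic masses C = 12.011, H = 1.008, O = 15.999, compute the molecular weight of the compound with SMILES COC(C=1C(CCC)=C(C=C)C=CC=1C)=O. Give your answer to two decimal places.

218.30

Molecular formula: C14H18O2.
M = 14×12.011 + 18×1.008 + 2×15.999 = 218.30 g/mol.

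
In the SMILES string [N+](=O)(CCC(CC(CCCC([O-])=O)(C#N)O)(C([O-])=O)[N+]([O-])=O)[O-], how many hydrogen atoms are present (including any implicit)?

Hydrogens are implicit in SMILES; fill each atom to its normal valence:
  6 × C: 2 H each → 12
  5 × C: no H
  4 × O: no H
  4 × O (charge -1): no H
  2 × N (charge +1): no H
  1 × N: no H
  1 × O: 1 H
  Total hydrogens = 13.

13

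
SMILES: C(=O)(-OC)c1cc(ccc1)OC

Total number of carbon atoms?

The symbol for carbon appears 9 times in the SMILES. Lowercase c denotes aromatic carbon and counts toward C.

9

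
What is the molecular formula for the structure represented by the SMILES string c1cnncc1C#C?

Heavy atoms from the SMILES: 6 C, 2 N.
Implicit hydrogens by atom environment:
  3 × C (aromatic): 1 H each → 3
  2 × N (aromatic): no H
  1 × C: 1 H
  1 × C (aromatic): no H
  1 × C: no H
  Total hydrogens = 4.
Molecular formula: C6H4N2

C6H4N2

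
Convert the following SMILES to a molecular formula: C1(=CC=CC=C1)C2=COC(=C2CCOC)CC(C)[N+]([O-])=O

C16H19NO4

Heavy atoms from the SMILES: 16 C, 1 N, 4 O.
Implicit hydrogens by atom environment:
  6 × C (aromatic): 1 H each → 6
  4 × C (aromatic): no H
  3 × C: 2 H each → 6
  2 × C: 3 H each → 6
  2 × O: no H
  1 × C: 1 H
  1 × N (charge +1): no H
  1 × O (aromatic): no H
  1 × O (charge -1): no H
  Total hydrogens = 19.
Molecular formula: C16H19NO4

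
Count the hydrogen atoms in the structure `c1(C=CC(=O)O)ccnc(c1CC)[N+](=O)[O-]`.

10

Hydrogens are implicit in SMILES; fill each atom to its normal valence:
  3 × C (aromatic): no H
  2 × C (aromatic): 1 H each → 2
  2 × C: 1 H each → 2
  2 × O: no H
  1 × C: 3 H
  1 × C: 2 H
  1 × C: no H
  1 × N (aromatic): no H
  1 × N (charge +1): no H
  1 × O: 1 H
  1 × O (charge -1): no H
  Total hydrogens = 10.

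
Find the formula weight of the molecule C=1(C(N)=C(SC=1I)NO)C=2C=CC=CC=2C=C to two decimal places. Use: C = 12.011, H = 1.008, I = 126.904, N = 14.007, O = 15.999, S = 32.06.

358.20

Molecular formula: C12H11IN2OS.
M = 12×12.011 + 11×1.008 + 1×126.904 + 2×14.007 + 1×15.999 + 1×32.06 = 358.20 g/mol.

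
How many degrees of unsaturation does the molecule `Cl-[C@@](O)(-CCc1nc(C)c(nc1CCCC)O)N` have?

Molecular formula from the SMILES: C12H20ClN3O2.
DoU = (2C + 2 + N − H − X)/2 = (2·12 + 2 + 3 − 20 − 1)/2 = 8/2 = 4.
(Structurally: 1 ring(s) + 3 π bond(s) = 4.)

4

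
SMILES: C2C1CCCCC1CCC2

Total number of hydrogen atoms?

Hydrogens are implicit in SMILES; fill each atom to its normal valence:
  8 × C: 2 H each → 16
  2 × C: 1 H each → 2
  Total hydrogens = 18.

18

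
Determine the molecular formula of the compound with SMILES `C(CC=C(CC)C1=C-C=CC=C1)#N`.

C12H13N

Heavy atoms from the SMILES: 12 C, 1 N.
Implicit hydrogens by atom environment:
  5 × C (aromatic): 1 H each → 5
  2 × C: 2 H each → 4
  2 × C: no H
  1 × C: 3 H
  1 × C: 1 H
  1 × C (aromatic): no H
  1 × N: no H
  Total hydrogens = 13.
Molecular formula: C12H13N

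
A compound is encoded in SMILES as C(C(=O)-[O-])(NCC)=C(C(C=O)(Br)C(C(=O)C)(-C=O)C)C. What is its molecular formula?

C13H17BrNO5-

Heavy atoms from the SMILES: 1 Br, 13 C, 1 N, 5 O.
Implicit hydrogens by atom environment:
  6 × C: no H
  4 × C: 3 H each → 12
  4 × O: no H
  2 × C: 1 H each → 2
  1 × Br: no H
  1 × C: 2 H
  1 × N: 1 H
  1 × O (charge -1): no H
  Total hydrogens = 17.
Net charge -1.
Molecular formula: C13H17BrNO5-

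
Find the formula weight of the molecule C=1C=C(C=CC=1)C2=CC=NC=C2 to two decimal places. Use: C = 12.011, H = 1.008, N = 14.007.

Molecular formula: C11H9N.
M = 11×12.011 + 9×1.008 + 1×14.007 = 155.20 g/mol.

155.20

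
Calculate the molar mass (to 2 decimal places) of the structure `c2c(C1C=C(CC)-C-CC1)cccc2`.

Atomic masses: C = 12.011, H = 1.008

186.30

Molecular formula: C14H18.
M = 14×12.011 + 18×1.008 = 186.30 g/mol.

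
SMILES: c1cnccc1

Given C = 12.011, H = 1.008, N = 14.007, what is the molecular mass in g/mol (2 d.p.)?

Molecular formula: C5H5N.
M = 5×12.011 + 5×1.008 + 1×14.007 = 79.10 g/mol.

79.10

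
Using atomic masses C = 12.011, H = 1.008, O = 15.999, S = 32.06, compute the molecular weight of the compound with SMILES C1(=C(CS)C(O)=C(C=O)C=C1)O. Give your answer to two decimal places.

Molecular formula: C8H8O3S.
M = 8×12.011 + 8×1.008 + 3×15.999 + 1×32.06 = 184.21 g/mol.

184.21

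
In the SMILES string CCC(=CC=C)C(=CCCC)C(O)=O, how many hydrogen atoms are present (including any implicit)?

Hydrogens are implicit in SMILES; fill each atom to its normal valence:
  4 × C: 2 H each → 8
  3 × C: 1 H each → 3
  3 × C: no H
  2 × C: 3 H each → 6
  1 × O: 1 H
  1 × O: no H
  Total hydrogens = 18.

18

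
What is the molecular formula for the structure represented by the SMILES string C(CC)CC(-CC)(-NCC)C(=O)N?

C10H22N2O

Heavy atoms from the SMILES: 10 C, 2 N, 1 O.
Implicit hydrogens by atom environment:
  5 × C: 2 H each → 10
  3 × C: 3 H each → 9
  2 × C: no H
  1 × N: 2 H
  1 × N: 1 H
  1 × O: no H
  Total hydrogens = 22.
Molecular formula: C10H22N2O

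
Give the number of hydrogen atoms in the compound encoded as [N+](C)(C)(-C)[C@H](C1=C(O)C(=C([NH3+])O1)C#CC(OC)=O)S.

Hydrogens are implicit in SMILES; fill each atom to its normal valence:
  4 × C: 3 H each → 12
  4 × C (aromatic): no H
  3 × C: no H
  2 × O: no H
  1 × C: 1 H
  1 × N (charge +1): 3 H
  1 × N (charge +1): no H
  1 × O: 1 H
  1 × O (aromatic): no H
  1 × S: 1 H
  Total hydrogens = 18.

18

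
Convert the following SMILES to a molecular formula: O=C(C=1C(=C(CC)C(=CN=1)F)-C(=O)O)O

Heavy atoms from the SMILES: 9 C, 1 F, 1 N, 4 O.
Implicit hydrogens by atom environment:
  4 × C (aromatic): no H
  2 × C: no H
  2 × O: 1 H each → 2
  2 × O: no H
  1 × C: 3 H
  1 × C: 2 H
  1 × C (aromatic): 1 H
  1 × F: no H
  1 × N (aromatic): no H
  Total hydrogens = 8.
Molecular formula: C9H8FNO4

C9H8FNO4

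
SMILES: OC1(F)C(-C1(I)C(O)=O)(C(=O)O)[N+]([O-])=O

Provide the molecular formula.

C5H3FINO7

Heavy atoms from the SMILES: 5 C, 1 F, 1 I, 1 N, 7 O.
Implicit hydrogens by atom environment:
  5 × C: no H
  3 × O: 1 H each → 3
  3 × O: no H
  1 × F: no H
  1 × I: no H
  1 × N (charge +1): no H
  1 × O (charge -1): no H
  Total hydrogens = 3.
Molecular formula: C5H3FINO7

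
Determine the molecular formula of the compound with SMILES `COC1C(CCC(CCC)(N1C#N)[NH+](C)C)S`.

Heavy atoms from the SMILES: 12 C, 3 N, 1 O, 1 S.
Implicit hydrogens by atom environment:
  4 × C: 3 H each → 12
  4 × C: 2 H each → 8
  2 × C: 1 H each → 2
  2 × C: no H
  2 × N: no H
  1 × N (charge +1): 1 H
  1 × O: no H
  1 × S: 1 H
  Total hydrogens = 24.
Net charge +1.
Molecular formula: C12H24N3OS+

C12H24N3OS+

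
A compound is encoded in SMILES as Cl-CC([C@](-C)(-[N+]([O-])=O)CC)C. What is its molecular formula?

C7H14ClNO2

Heavy atoms from the SMILES: 7 C, 1 Cl, 1 N, 2 O.
Implicit hydrogens by atom environment:
  3 × C: 3 H each → 9
  2 × C: 2 H each → 4
  1 × C: 1 H
  1 × C: no H
  1 × Cl: no H
  1 × N (charge +1): no H
  1 × O: no H
  1 × O (charge -1): no H
  Total hydrogens = 14.
Molecular formula: C7H14ClNO2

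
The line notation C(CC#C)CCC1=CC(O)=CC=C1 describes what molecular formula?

Heavy atoms from the SMILES: 12 C, 1 O.
Implicit hydrogens by atom environment:
  4 × C: 2 H each → 8
  4 × C (aromatic): 1 H each → 4
  2 × C (aromatic): no H
  1 × C: 1 H
  1 × C: no H
  1 × O: 1 H
  Total hydrogens = 14.
Molecular formula: C12H14O

C12H14O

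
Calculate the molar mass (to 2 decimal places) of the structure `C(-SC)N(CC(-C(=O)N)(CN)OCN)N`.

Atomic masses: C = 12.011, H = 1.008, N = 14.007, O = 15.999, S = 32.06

Molecular formula: C7H19N5O2S.
M = 7×12.011 + 19×1.008 + 5×14.007 + 2×15.999 + 1×32.06 = 237.32 g/mol.

237.32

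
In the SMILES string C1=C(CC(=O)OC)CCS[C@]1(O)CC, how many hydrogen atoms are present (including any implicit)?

Hydrogens are implicit in SMILES; fill each atom to its normal valence:
  4 × C: 2 H each → 8
  3 × C: no H
  2 × C: 3 H each → 6
  2 × O: no H
  1 × C: 1 H
  1 × O: 1 H
  1 × S: no H
  Total hydrogens = 16.

16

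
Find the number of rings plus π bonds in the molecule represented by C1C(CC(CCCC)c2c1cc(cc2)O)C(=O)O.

Molecular formula from the SMILES: C15H20O3.
DoU = (2C + 2 + N − H − X)/2 = (2·15 + 2 + 0 − 20 − 0)/2 = 12/2 = 6.
(Structurally: 2 ring(s) + 4 π bond(s) = 6.)

6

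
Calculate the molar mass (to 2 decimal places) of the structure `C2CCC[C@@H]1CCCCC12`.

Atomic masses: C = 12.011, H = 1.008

138.25

Molecular formula: C10H18.
M = 10×12.011 + 18×1.008 = 138.25 g/mol.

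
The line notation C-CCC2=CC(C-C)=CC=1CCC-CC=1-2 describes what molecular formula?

C15H22

Heavy atoms from the SMILES: 15 C.
Implicit hydrogens by atom environment:
  7 × C: 2 H each → 14
  4 × C (aromatic): no H
  2 × C: 3 H each → 6
  2 × C (aromatic): 1 H each → 2
  Total hydrogens = 22.
Molecular formula: C15H22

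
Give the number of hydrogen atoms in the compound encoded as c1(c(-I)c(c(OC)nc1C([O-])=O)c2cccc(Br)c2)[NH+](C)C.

14

Hydrogens are implicit in SMILES; fill each atom to its normal valence:
  7 × C (aromatic): no H
  4 × C (aromatic): 1 H each → 4
  3 × C: 3 H each → 9
  2 × O: no H
  1 × Br: no H
  1 × C: no H
  1 × I: no H
  1 × N (charge +1): 1 H
  1 × N (aromatic): no H
  1 × O (charge -1): no H
  Total hydrogens = 14.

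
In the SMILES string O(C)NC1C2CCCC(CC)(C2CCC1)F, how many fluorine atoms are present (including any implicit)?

The symbol for fluorine appears 1 time in the SMILES.

1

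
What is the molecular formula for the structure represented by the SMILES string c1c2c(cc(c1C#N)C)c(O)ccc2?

Heavy atoms from the SMILES: 12 C, 1 N, 1 O.
Implicit hydrogens by atom environment:
  5 × C (aromatic): 1 H each → 5
  5 × C (aromatic): no H
  1 × C: 3 H
  1 × C: no H
  1 × N: no H
  1 × O: 1 H
  Total hydrogens = 9.
Molecular formula: C12H9NO

C12H9NO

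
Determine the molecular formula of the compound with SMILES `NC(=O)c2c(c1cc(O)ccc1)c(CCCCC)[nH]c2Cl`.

Heavy atoms from the SMILES: 16 C, 1 Cl, 2 N, 2 O.
Implicit hydrogens by atom environment:
  6 × C (aromatic): no H
  4 × C: 2 H each → 8
  4 × C (aromatic): 1 H each → 4
  1 × C: 3 H
  1 × C: no H
  1 × Cl: no H
  1 × N: 2 H
  1 × N (aromatic): 1 H
  1 × O: 1 H
  1 × O: no H
  Total hydrogens = 19.
Molecular formula: C16H19ClN2O2

C16H19ClN2O2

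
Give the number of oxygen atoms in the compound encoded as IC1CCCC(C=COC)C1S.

1

The symbol for oxygen appears 1 time in the SMILES.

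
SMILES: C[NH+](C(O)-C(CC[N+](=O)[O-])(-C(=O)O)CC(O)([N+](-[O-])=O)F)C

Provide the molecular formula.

Heavy atoms from the SMILES: 9 C, 1 F, 3 N, 8 O.
Implicit hydrogens by atom environment:
  3 × C: 2 H each → 6
  3 × C: no H
  3 × O: 1 H each → 3
  3 × O: no H
  2 × C: 3 H each → 6
  2 × N (charge +1): no H
  2 × O (charge -1): no H
  1 × C: 1 H
  1 × F: no H
  1 × N (charge +1): 1 H
  Total hydrogens = 17.
Net charge +1.
Molecular formula: C9H17FN3O8+

C9H17FN3O8+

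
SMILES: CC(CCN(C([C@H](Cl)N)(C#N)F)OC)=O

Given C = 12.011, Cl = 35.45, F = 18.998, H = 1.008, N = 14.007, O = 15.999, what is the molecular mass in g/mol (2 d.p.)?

237.66

Molecular formula: C8H13ClFN3O2.
M = 8×12.011 + 1×35.45 + 1×18.998 + 13×1.008 + 3×14.007 + 2×15.999 = 237.66 g/mol.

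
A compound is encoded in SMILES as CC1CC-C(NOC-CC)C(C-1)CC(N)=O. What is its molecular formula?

Heavy atoms from the SMILES: 12 C, 2 N, 2 O.
Implicit hydrogens by atom environment:
  6 × C: 2 H each → 12
  3 × C: 1 H each → 3
  2 × C: 3 H each → 6
  2 × O: no H
  1 × C: no H
  1 × N: 2 H
  1 × N: 1 H
  Total hydrogens = 24.
Molecular formula: C12H24N2O2

C12H24N2O2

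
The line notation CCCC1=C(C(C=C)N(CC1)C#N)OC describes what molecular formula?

C12H18N2O

Heavy atoms from the SMILES: 12 C, 2 N, 1 O.
Implicit hydrogens by atom environment:
  5 × C: 2 H each → 10
  3 × C: no H
  2 × C: 3 H each → 6
  2 × C: 1 H each → 2
  2 × N: no H
  1 × O: no H
  Total hydrogens = 18.
Molecular formula: C12H18N2O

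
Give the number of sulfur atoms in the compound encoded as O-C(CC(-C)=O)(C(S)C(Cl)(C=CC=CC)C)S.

The symbol for sulfur appears 2 times in the SMILES.

2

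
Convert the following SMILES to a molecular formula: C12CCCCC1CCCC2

C10H18

Heavy atoms from the SMILES: 10 C.
Implicit hydrogens by atom environment:
  8 × C: 2 H each → 16
  2 × C: 1 H each → 2
  Total hydrogens = 18.
Molecular formula: C10H18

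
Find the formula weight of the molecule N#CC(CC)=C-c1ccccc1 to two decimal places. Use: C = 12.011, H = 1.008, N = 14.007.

Molecular formula: C11H11N.
M = 11×12.011 + 11×1.008 + 1×14.007 = 157.22 g/mol.

157.22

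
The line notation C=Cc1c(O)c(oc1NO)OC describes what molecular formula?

C7H9NO4

Heavy atoms from the SMILES: 7 C, 1 N, 4 O.
Implicit hydrogens by atom environment:
  4 × C (aromatic): no H
  2 × O: 1 H each → 2
  1 × C: 3 H
  1 × C: 2 H
  1 × C: 1 H
  1 × N: 1 H
  1 × O (aromatic): no H
  1 × O: no H
  Total hydrogens = 9.
Molecular formula: C7H9NO4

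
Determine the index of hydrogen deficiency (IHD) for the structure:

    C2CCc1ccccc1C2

5

Molecular formula from the SMILES: C10H12.
DoU = (2C + 2 + N − H − X)/2 = (2·10 + 2 + 0 − 12 − 0)/2 = 10/2 = 5.
(Structurally: 2 ring(s) + 3 π bond(s) = 5.)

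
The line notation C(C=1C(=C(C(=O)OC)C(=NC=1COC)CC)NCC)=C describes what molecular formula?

C15H22N2O3

Heavy atoms from the SMILES: 15 C, 2 N, 3 O.
Implicit hydrogens by atom environment:
  5 × C (aromatic): no H
  4 × C: 3 H each → 12
  4 × C: 2 H each → 8
  3 × O: no H
  1 × C: 1 H
  1 × C: no H
  1 × N: 1 H
  1 × N (aromatic): no H
  Total hydrogens = 22.
Molecular formula: C15H22N2O3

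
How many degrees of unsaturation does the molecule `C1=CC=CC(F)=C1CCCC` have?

Molecular formula from the SMILES: C10H13F.
DoU = (2C + 2 + N − H − X)/2 = (2·10 + 2 + 0 − 13 − 1)/2 = 8/2 = 4.
(Structurally: 1 ring(s) + 3 π bond(s) = 4.)

4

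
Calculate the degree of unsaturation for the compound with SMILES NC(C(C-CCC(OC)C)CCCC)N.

Molecular formula from the SMILES: C12H28N2O.
DoU = (2C + 2 + N − H − X)/2 = (2·12 + 2 + 2 − 28 − 0)/2 = 0/2 = 0.
(Structurally: 0 ring(s) + 0 π bond(s) = 0.)

0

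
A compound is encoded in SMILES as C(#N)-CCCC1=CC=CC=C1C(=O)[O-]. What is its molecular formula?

C11H10NO2-

Heavy atoms from the SMILES: 11 C, 1 N, 2 O.
Implicit hydrogens by atom environment:
  4 × C (aromatic): 1 H each → 4
  3 × C: 2 H each → 6
  2 × C (aromatic): no H
  2 × C: no H
  1 × N: no H
  1 × O: no H
  1 × O (charge -1): no H
  Total hydrogens = 10.
Net charge -1.
Molecular formula: C11H10NO2-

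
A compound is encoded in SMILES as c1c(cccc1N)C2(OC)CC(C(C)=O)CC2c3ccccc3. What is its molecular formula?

C20H23NO2

Heavy atoms from the SMILES: 20 C, 1 N, 2 O.
Implicit hydrogens by atom environment:
  9 × C (aromatic): 1 H each → 9
  3 × C (aromatic): no H
  2 × C: 3 H each → 6
  2 × C: 2 H each → 4
  2 × C: 1 H each → 2
  2 × C: no H
  2 × O: no H
  1 × N: 2 H
  Total hydrogens = 23.
Molecular formula: C20H23NO2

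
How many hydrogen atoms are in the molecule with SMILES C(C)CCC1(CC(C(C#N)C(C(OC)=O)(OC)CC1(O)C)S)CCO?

Hydrogens are implicit in SMILES; fill each atom to its normal valence:
  7 × C: 2 H each → 14
  5 × C: no H
  4 × C: 3 H each → 12
  3 × O: no H
  2 × C: 1 H each → 2
  2 × O: 1 H each → 2
  1 × N: no H
  1 × S: 1 H
  Total hydrogens = 31.

31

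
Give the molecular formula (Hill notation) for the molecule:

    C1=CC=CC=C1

Heavy atoms from the SMILES: 6 C.
Implicit hydrogens by atom environment:
  6 × C (aromatic): 1 H each → 6
  Total hydrogens = 6.
Molecular formula: C6H6

C6H6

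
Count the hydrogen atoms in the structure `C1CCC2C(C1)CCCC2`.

Hydrogens are implicit in SMILES; fill each atom to its normal valence:
  8 × C: 2 H each → 16
  2 × C: 1 H each → 2
  Total hydrogens = 18.

18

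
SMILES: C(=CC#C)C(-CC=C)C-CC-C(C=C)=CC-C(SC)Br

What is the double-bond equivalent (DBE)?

Molecular formula from the SMILES: C18H25BrS.
DoU = (2C + 2 + N − H − X)/2 = (2·18 + 2 + 0 − 25 − 1)/2 = 12/2 = 6.
(Structurally: 0 ring(s) + 6 π bond(s) = 6.)

6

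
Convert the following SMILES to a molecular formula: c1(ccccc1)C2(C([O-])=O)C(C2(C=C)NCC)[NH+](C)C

C16H22N2O2

Heavy atoms from the SMILES: 16 C, 2 N, 2 O.
Implicit hydrogens by atom environment:
  5 × C (aromatic): 1 H each → 5
  3 × C: 3 H each → 9
  3 × C: no H
  2 × C: 2 H each → 4
  2 × C: 1 H each → 2
  1 × C (aromatic): no H
  1 × N: 1 H
  1 × N (charge +1): 1 H
  1 × O: no H
  1 × O (charge -1): no H
  Total hydrogens = 22.
Molecular formula: C16H22N2O2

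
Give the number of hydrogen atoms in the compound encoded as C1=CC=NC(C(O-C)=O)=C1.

Hydrogens are implicit in SMILES; fill each atom to its normal valence:
  4 × C (aromatic): 1 H each → 4
  2 × O: no H
  1 × C: 3 H
  1 × C (aromatic): no H
  1 × C: no H
  1 × N (aromatic): no H
  Total hydrogens = 7.

7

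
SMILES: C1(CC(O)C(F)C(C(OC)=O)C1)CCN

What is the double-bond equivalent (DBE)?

2

Molecular formula from the SMILES: C10H18FNO3.
DoU = (2C + 2 + N − H − X)/2 = (2·10 + 2 + 1 − 18 − 1)/2 = 4/2 = 2.
(Structurally: 1 ring(s) + 1 π bond(s) = 2.)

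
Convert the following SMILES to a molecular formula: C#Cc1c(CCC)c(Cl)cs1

Heavy atoms from the SMILES: 9 C, 1 Cl, 1 S.
Implicit hydrogens by atom environment:
  3 × C (aromatic): no H
  2 × C: 2 H each → 4
  1 × C: 3 H
  1 × C (aromatic): 1 H
  1 × C: 1 H
  1 × C: no H
  1 × Cl: no H
  1 × S (aromatic): no H
  Total hydrogens = 9.
Molecular formula: C9H9ClS

C9H9ClS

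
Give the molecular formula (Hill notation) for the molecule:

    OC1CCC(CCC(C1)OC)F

Heavy atoms from the SMILES: 9 C, 1 F, 2 O.
Implicit hydrogens by atom environment:
  5 × C: 2 H each → 10
  3 × C: 1 H each → 3
  1 × C: 3 H
  1 × F: no H
  1 × O: 1 H
  1 × O: no H
  Total hydrogens = 17.
Molecular formula: C9H17FO2

C9H17FO2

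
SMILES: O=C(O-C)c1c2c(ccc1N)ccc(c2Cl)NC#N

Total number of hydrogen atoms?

10

Hydrogens are implicit in SMILES; fill each atom to its normal valence:
  6 × C (aromatic): no H
  4 × C (aromatic): 1 H each → 4
  2 × C: no H
  2 × O: no H
  1 × C: 3 H
  1 × Cl: no H
  1 × N: 2 H
  1 × N: 1 H
  1 × N: no H
  Total hydrogens = 10.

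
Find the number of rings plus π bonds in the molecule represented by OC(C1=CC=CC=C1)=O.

5

Molecular formula from the SMILES: C7H6O2.
DoU = (2C + 2 + N − H − X)/2 = (2·7 + 2 + 0 − 6 − 0)/2 = 10/2 = 5.
(Structurally: 1 ring(s) + 4 π bond(s) = 5.)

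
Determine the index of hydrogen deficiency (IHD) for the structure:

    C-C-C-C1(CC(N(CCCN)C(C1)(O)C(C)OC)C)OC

Molecular formula from the SMILES: C16H34N2O3.
DoU = (2C + 2 + N − H − X)/2 = (2·16 + 2 + 2 − 34 − 0)/2 = 2/2 = 1.
(Structurally: 1 ring(s) + 0 π bond(s) = 1.)

1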